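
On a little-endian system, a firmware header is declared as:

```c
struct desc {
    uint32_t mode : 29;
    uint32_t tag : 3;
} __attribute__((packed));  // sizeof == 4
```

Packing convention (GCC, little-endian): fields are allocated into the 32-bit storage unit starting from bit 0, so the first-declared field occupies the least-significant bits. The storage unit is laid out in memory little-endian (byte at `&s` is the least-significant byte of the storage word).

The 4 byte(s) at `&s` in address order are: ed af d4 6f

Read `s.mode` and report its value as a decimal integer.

265596909

[0]=0xed [1]=0xaf [2]=0xd4 [3]=0x6f (little-endian) → word 0x6fd4afed
mode:29 @ bit 0 → (0x6fd4afed>>0)&0x1fffffff = 0xfd4afed  ←
tag:3 @ bit 29 → (0x6fd4afed>>29)&0x7 = 0x3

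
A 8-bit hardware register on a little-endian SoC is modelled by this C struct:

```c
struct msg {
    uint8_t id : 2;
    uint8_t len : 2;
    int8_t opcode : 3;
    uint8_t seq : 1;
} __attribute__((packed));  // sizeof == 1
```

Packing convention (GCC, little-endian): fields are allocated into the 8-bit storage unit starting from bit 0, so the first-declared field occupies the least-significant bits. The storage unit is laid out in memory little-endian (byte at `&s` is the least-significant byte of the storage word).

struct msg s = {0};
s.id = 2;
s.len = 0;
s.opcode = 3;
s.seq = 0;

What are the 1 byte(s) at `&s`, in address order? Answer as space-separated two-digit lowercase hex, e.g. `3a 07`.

32

[0+:2] id=2 & 0x3 = 0x2; word=0x02
[2+:2] len=0 & 0x3 = 0x0; word=0x02
[4+:3] opcode=3 & 0x7 = 0x3; word=0x32
[7+:1] seq=0 & 0x1 = 0x0; word=0x32
word = 0x32 → little-endian bytes:
  [0]=0x32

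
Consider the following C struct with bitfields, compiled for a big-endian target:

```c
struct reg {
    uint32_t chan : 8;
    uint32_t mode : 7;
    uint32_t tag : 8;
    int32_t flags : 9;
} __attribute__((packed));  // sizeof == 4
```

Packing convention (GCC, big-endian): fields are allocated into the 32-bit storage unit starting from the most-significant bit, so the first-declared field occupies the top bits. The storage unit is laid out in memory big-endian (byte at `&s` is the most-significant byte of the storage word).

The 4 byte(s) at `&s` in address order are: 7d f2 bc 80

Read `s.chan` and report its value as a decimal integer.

[0]=0x7d [1]=0xf2 [2]=0xbc [3]=0x80 (big-endian) → word 0x7df2bc80
chan [24+:8] = (word>>24) & 0xff = 125  ←
mode [17+:7] = (word>>17) & 0x7f = 121
tag [9+:8] = (word>>9) & 0xff = 94
flags [0+:9] = (word>>0) & 0x1ff = 128

125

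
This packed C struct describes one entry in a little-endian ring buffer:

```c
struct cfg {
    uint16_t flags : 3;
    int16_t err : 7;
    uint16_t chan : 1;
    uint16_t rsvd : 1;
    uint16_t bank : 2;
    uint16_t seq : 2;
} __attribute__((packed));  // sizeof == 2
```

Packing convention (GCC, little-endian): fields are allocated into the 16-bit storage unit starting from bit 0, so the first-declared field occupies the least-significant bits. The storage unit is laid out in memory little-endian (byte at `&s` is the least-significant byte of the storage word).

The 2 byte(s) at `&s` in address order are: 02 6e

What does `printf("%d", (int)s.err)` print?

[0]=0x02 [1]=0x6e (little-endian) → word 0x6e02
flags:3 @ bit 0 → (0x6e02>>0)&0x7 = 0x2
err:7 @ bit 3 → (0x6e02>>3)&0x7f = 0x40  ←
chan:1 @ bit 10 → (0x6e02>>10)&0x1 = 0x1
rsvd:1 @ bit 11 → (0x6e02>>11)&0x1 = 0x1
bank:2 @ bit 12 → (0x6e02>>12)&0x3 = 0x2
seq:2 @ bit 14 → (0x6e02>>14)&0x3 = 0x1
err signed 7b, MSB=1: 64 - 128 = -64

-64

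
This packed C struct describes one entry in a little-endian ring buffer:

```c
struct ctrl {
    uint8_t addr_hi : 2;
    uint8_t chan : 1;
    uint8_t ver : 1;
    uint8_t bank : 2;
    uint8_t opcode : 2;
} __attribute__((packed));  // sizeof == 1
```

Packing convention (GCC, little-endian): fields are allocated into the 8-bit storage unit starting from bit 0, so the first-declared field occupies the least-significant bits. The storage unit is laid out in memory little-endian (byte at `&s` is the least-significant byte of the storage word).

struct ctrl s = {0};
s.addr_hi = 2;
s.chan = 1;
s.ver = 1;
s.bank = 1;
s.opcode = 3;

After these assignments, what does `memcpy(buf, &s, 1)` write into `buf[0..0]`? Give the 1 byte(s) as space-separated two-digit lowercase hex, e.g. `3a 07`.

[0+:2] addr_hi=2 & 0x3 = 0x2; word=0x02
[2+:1] chan=1 & 0x1 = 0x1; word=0x06
[3+:1] ver=1 & 0x1 = 0x1; word=0x0e
[4+:2] bank=1 & 0x3 = 0x1; word=0x1e
[6+:2] opcode=3 & 0x3 = 0x3; word=0xde
word = 0xde → little-endian bytes:
  [0]=0xde

de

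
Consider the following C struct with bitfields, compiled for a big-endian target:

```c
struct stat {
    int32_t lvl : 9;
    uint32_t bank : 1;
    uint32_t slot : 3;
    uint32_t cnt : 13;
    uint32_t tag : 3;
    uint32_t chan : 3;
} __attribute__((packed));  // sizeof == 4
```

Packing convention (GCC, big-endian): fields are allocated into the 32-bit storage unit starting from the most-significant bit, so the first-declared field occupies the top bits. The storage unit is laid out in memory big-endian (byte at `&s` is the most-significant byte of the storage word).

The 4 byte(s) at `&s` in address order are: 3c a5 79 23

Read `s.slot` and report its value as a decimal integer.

4

[0]=0x3c [1]=0xa5 [2]=0x79 [3]=0x23 (big-endian) → word 0x3ca57923
lvl:9 @ bit 23 → (0x3ca57923>>23)&0x1ff = 0x79
bank:1 @ bit 22 → (0x3ca57923>>22)&0x1 = 0x0
slot:3 @ bit 19 → (0x3ca57923>>19)&0x7 = 0x4  ←
cnt:13 @ bit 6 → (0x3ca57923>>6)&0x1fff = 0x15e4
tag:3 @ bit 3 → (0x3ca57923>>3)&0x7 = 0x4
chan:3 @ bit 0 → (0x3ca57923>>0)&0x7 = 0x3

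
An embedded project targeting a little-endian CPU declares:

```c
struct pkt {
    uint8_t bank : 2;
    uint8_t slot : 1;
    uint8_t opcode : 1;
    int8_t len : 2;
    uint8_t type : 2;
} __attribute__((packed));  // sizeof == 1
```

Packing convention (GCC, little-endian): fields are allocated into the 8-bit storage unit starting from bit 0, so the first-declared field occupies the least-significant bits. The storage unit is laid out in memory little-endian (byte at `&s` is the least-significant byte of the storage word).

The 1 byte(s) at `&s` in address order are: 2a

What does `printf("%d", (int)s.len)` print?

[0]=0x2a (little-endian) → word 0x2a
bank [0+:2] = (word>>0) & 0x3 = 2
slot [2+:1] = (word>>2) & 0x1 = 0
opcode [3+:1] = (word>>3) & 0x1 = 1
len [4+:2] = (word>>4) & 0x3 = 2  ←
type [6+:2] = (word>>6) & 0x3 = 0
len signed 2b, MSB=1: 2 - 4 = -2

-2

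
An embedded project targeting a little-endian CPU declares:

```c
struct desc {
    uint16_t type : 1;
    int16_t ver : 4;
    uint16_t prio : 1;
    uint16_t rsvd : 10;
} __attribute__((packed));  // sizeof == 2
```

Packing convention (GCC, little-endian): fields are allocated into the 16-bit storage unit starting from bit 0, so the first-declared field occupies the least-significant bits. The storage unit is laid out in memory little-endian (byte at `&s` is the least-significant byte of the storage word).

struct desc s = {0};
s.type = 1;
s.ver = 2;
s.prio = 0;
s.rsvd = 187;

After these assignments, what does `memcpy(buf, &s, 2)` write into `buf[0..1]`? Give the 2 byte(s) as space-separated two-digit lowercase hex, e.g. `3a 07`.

c5 2e

[0+:1] type=1 & 0x1 = 0x1; word=0x0001
[1+:4] ver=2 & 0xf = 0x2; word=0x0005
[5+:1] prio=0 & 0x1 = 0x0; word=0x0005
[6+:10] rsvd=187 & 0x3ff = 0xbb; word=0x2ec5
word = 0x2ec5 → little-endian bytes:
  [0]=0xc5  [1]=0x2e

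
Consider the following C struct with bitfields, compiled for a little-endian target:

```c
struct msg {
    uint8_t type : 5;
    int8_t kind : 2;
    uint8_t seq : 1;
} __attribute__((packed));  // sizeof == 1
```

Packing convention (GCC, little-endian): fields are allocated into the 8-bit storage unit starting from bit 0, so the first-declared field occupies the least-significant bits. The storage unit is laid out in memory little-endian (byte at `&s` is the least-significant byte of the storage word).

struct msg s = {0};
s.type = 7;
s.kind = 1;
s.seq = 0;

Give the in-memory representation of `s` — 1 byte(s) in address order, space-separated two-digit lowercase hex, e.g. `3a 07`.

27

[0+:5] type=7 & 0x1f = 0x7; word=0x07
[5+:2] kind=1 & 0x3 = 0x1; word=0x27
[7+:1] seq=0 & 0x1 = 0x0; word=0x27
word = 0x27 → little-endian bytes:
  [0]=0x27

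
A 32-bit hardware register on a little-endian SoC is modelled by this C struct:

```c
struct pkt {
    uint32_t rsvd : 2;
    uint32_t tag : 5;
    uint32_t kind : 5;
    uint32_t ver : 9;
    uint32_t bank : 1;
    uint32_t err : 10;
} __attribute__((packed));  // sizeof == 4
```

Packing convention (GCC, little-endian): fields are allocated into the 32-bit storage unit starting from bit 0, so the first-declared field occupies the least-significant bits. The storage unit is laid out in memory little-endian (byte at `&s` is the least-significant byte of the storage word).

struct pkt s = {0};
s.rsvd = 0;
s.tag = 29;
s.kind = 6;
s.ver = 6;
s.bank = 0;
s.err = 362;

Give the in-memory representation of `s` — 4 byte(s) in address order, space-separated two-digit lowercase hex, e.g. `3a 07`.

rsvd (2b) val=0 bits=0x0 at bit 0: 0x00000000
tag (5b) val=29 bits=0x1d at bit 2: 0x00000074
kind (5b) val=6 bits=0x6 at bit 7: 0x00000374
ver (9b) val=6 bits=0x6 at bit 12: 0x00006374
bank (1b) val=0 bits=0x0 at bit 21: 0x00006374
err (10b) val=362 bits=0x16a at bit 22: 0x5a806374
word = 0x5a806374 → little-endian bytes:
  [0]=0x74  [1]=0x63  [2]=0x80  [3]=0x5a

74 63 80 5a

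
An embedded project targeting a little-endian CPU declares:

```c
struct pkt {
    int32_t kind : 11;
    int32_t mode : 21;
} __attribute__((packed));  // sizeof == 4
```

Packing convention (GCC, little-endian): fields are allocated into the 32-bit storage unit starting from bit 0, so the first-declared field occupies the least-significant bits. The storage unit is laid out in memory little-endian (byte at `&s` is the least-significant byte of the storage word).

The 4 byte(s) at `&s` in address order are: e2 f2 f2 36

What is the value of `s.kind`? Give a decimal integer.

[0]=0xe2 [1]=0xf2 [2]=0xf2 [3]=0x36 (little-endian) → word 0x36f2f2e2
kind [0+:11] = (word>>0) & 0x7ff = 738  ←
mode [11+:21] = (word>>11) & 0x1fffff = 450142
kind signed 11b, MSB=0: value = 738

738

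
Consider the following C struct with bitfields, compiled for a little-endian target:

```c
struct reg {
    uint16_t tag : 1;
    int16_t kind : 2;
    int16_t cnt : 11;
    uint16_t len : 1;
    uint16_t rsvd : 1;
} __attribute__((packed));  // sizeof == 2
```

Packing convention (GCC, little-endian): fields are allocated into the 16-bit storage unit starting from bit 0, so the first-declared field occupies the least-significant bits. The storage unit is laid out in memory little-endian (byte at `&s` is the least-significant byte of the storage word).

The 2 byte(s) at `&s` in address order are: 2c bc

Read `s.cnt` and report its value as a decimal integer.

[0]=0x2c [1]=0xbc (little-endian) → word 0xbc2c
tag [0+:1] = (word>>0) & 0x1 = 0
kind [1+:2] = (word>>1) & 0x3 = 2
cnt [3+:11] = (word>>3) & 0x7ff = 1925  ←
len [14+:1] = (word>>14) & 0x1 = 0
rsvd [15+:1] = (word>>15) & 0x1 = 1
cnt signed 11b, MSB=1: 1925 - 2048 = -123

-123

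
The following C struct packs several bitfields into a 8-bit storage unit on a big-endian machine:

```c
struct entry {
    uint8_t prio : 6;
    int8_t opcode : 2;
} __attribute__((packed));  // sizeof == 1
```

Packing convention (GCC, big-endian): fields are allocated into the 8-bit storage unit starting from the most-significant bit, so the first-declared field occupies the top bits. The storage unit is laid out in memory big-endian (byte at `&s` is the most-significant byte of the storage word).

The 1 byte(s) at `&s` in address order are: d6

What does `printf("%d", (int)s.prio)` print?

53

[0]=0xd6 (big-endian) → word 0xd6
prio [2+:6] = (word>>2) & 0x3f = 53  ←
opcode [0+:2] = (word>>0) & 0x3 = 2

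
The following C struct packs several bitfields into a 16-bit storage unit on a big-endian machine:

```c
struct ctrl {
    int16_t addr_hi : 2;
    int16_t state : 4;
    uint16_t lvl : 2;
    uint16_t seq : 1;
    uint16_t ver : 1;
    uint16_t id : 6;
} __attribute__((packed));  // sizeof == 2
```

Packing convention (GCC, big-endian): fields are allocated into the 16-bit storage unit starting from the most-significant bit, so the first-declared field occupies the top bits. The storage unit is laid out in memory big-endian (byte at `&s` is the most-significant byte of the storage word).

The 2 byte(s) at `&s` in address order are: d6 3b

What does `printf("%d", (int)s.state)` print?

[0]=0xd6 [1]=0x3b (big-endian) → word 0xd63b
addr_hi [14+:2] = (word>>14) & 0x3 = 3
state [10+:4] = (word>>10) & 0xf = 5  ←
lvl [8+:2] = (word>>8) & 0x3 = 2
seq [7+:1] = (word>>7) & 0x1 = 0
ver [6+:1] = (word>>6) & 0x1 = 0
id [0+:6] = (word>>0) & 0x3f = 59
state signed 4b, MSB=0: value = 5

5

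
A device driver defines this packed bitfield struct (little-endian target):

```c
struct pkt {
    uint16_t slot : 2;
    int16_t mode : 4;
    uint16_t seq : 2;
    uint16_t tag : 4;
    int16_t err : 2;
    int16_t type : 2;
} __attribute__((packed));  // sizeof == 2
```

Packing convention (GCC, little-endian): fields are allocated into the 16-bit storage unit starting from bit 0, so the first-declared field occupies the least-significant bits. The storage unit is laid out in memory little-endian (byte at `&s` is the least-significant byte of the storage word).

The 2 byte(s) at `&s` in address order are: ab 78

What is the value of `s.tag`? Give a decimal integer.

[0]=0xab [1]=0x78 (little-endian) → word 0x78ab
slot [0+:2] = (word>>0) & 0x3 = 3
mode [2+:4] = (word>>2) & 0xf = 10
seq [6+:2] = (word>>6) & 0x3 = 2
tag [8+:4] = (word>>8) & 0xf = 8  ←
err [12+:2] = (word>>12) & 0x3 = 3
type [14+:2] = (word>>14) & 0x3 = 1

8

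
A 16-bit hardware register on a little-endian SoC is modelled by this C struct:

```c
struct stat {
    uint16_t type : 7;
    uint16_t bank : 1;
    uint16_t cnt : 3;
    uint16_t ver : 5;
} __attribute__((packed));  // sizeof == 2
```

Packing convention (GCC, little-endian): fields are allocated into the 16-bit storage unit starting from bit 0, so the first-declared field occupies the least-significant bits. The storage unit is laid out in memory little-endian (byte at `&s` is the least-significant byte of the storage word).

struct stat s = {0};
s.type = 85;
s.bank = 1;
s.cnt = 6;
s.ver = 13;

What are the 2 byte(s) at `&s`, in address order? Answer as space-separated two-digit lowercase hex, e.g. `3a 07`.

type (7b) val=85 bits=0x55 at bit 0: 0x0055
bank (1b) val=1 bits=0x1 at bit 7: 0x00d5
cnt (3b) val=6 bits=0x6 at bit 8: 0x06d5
ver (5b) val=13 bits=0xd at bit 11: 0x6ed5
word = 0x6ed5 → little-endian bytes:
  [0]=0xd5  [1]=0x6e

d5 6e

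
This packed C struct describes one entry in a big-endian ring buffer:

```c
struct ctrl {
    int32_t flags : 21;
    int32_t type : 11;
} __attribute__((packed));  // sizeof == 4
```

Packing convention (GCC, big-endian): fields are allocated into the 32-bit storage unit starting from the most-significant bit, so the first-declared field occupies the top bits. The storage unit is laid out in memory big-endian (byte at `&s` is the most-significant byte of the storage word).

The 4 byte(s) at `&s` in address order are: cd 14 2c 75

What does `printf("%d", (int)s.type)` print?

[0]=0xcd [1]=0x14 [2]=0x2c [3]=0x75 (big-endian) → word 0xcd142c75
flags:21 @ bit 11 → (0xcd142c75>>11)&0x1fffff = 0x19a285
type:11 @ bit 0 → (0xcd142c75>>0)&0x7ff = 0x475  ←
type signed 11b, MSB=1: 1141 - 2048 = -907

-907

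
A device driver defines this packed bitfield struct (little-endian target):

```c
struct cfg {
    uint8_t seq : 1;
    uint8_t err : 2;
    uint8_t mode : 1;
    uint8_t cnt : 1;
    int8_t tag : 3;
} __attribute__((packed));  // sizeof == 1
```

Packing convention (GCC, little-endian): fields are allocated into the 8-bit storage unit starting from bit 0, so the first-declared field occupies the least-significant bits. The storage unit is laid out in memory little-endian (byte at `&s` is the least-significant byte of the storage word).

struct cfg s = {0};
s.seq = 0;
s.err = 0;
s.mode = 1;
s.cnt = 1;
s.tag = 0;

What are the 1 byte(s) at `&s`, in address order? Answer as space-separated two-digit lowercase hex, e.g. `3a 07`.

18

[0+:1] seq=0 & 0x1 = 0x0; word=0x00
[1+:2] err=0 & 0x3 = 0x0; word=0x00
[3+:1] mode=1 & 0x1 = 0x1; word=0x08
[4+:1] cnt=1 & 0x1 = 0x1; word=0x18
[5+:3] tag=0 & 0x7 = 0x0; word=0x18
word = 0x18 → little-endian bytes:
  [0]=0x18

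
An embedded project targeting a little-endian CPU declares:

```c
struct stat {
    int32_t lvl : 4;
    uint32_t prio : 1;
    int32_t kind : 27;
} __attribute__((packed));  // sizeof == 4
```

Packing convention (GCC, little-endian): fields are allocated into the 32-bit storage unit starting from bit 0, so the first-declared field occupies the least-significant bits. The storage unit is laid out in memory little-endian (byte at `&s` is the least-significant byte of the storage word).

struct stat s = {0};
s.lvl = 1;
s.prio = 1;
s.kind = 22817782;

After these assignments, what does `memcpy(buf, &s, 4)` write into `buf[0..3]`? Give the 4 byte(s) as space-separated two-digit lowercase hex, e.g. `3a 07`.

lvl (4b) val=1 bits=0x1 at bit 0: 0x00000001
prio (1b) val=1 bits=0x1 at bit 4: 0x00000011
kind (27b) val=22817782 bits=0x15c2bf6 at bit 5: 0x2b857ed1
word = 0x2b857ed1 → little-endian bytes:
  [0]=0xd1  [1]=0x7e  [2]=0x85  [3]=0x2b

d1 7e 85 2b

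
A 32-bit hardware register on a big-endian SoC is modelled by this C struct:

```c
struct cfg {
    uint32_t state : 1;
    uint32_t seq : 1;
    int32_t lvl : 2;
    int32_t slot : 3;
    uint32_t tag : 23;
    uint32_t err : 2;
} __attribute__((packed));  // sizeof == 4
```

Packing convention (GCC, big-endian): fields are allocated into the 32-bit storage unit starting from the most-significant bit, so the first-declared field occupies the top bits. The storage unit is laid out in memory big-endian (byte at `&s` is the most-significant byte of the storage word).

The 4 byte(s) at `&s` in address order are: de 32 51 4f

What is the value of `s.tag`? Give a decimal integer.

[0]=0xde [1]=0x32 [2]=0x51 [3]=0x4f (big-endian) → word 0xde32514f
state:1 @ bit 31 → (0xde32514f>>31)&0x1 = 0x1
seq:1 @ bit 30 → (0xde32514f>>30)&0x1 = 0x1
lvl:2 @ bit 28 → (0xde32514f>>28)&0x3 = 0x1
slot:3 @ bit 25 → (0xde32514f>>25)&0x7 = 0x7
tag:23 @ bit 2 → (0xde32514f>>2)&0x7fffff = 0xc9453  ←
err:2 @ bit 0 → (0xde32514f>>0)&0x3 = 0x3

824403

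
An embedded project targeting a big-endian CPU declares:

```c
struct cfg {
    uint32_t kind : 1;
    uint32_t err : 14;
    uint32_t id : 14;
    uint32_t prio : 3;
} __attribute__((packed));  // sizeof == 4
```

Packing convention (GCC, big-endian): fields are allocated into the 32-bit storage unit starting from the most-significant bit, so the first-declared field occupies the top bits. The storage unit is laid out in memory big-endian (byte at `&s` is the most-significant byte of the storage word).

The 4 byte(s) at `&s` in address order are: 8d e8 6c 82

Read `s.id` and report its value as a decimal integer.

3472

[0]=0x8d [1]=0xe8 [2]=0x6c [3]=0x82 (big-endian) → word 0x8de86c82
kind [31+:1] = (word>>31) & 0x1 = 1
err [17+:14] = (word>>17) & 0x3fff = 1780
id [3+:14] = (word>>3) & 0x3fff = 3472  ←
prio [0+:3] = (word>>0) & 0x7 = 2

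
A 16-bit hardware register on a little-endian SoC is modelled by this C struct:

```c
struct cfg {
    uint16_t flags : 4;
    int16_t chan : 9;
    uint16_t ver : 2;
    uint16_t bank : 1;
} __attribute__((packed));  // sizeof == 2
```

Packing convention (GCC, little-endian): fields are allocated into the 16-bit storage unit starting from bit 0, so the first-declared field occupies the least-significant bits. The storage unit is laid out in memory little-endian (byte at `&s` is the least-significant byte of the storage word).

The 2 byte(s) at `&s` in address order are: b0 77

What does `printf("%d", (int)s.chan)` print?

-133

[0]=0xb0 [1]=0x77 (little-endian) → word 0x77b0
flags [0+:4] = (word>>0) & 0xf = 0
chan [4+:9] = (word>>4) & 0x1ff = 379  ←
ver [13+:2] = (word>>13) & 0x3 = 3
bank [15+:1] = (word>>15) & 0x1 = 0
chan signed 9b, MSB=1: 379 - 512 = -133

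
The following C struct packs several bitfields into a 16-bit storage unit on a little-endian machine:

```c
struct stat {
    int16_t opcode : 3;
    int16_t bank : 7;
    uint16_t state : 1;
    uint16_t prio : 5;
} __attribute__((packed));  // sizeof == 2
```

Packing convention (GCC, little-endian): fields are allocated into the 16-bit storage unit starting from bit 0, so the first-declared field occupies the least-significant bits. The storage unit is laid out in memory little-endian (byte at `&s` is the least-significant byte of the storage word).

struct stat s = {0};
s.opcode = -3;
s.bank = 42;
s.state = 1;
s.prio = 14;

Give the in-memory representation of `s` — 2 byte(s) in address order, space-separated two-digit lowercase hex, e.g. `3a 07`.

opcode:3 = -3 → 0x5 << 0 → word 0x0005
bank:7 = 42 → 0x2a << 3 → word 0x0155
state:1 = 1 → 0x1 << 10 → word 0x0555
prio:5 = 14 → 0xe << 11 → word 0x7555
word = 0x7555 → little-endian bytes:
  [0]=0x55  [1]=0x75

55 75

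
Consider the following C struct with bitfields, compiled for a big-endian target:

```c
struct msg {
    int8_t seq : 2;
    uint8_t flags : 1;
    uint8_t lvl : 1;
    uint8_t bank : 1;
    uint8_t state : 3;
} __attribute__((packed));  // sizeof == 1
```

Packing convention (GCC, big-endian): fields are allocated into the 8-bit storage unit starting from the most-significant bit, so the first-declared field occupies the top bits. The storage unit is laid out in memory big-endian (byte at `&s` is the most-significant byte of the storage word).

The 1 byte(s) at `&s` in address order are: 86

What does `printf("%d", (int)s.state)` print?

[0]=0x86 (big-endian) → word 0x86
seq:2 @ bit 6 → (0x86>>6)&0x3 = 0x2
flags:1 @ bit 5 → (0x86>>5)&0x1 = 0x0
lvl:1 @ bit 4 → (0x86>>4)&0x1 = 0x0
bank:1 @ bit 3 → (0x86>>3)&0x1 = 0x0
state:3 @ bit 0 → (0x86>>0)&0x7 = 0x6  ←

6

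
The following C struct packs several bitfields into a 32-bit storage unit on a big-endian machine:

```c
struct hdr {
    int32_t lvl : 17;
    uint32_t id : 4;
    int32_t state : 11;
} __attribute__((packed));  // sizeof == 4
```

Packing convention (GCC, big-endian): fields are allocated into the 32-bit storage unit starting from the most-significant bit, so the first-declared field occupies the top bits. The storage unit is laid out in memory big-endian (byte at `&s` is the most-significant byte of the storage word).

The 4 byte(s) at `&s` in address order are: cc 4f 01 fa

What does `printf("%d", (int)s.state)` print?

506

[0]=0xcc [1]=0x4f [2]=0x01 [3]=0xfa (big-endian) → word 0xcc4f01fa
lvl:17 @ bit 15 → (0xcc4f01fa>>15)&0x1ffff = 0x1989e
id:4 @ bit 11 → (0xcc4f01fa>>11)&0xf = 0x0
state:11 @ bit 0 → (0xcc4f01fa>>0)&0x7ff = 0x1fa  ←
state signed 11b, MSB=0: value = 506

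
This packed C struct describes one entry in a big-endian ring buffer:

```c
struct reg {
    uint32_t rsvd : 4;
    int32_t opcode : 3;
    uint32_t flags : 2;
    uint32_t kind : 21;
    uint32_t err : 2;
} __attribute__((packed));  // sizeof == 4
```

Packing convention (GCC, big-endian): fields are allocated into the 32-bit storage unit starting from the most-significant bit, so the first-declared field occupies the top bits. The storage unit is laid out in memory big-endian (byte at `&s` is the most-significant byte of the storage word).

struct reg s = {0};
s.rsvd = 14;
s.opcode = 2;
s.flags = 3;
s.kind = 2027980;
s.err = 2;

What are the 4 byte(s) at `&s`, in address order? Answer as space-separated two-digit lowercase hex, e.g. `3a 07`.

[28+:4] rsvd=14 & 0xf = 0xe; word=0xe0000000
[25+:3] opcode=2 & 0x7 = 0x2; word=0xe4000000
[23+:2] flags=3 & 0x3 = 0x3; word=0xe5800000
[2+:21] kind=2027980 & 0x1fffff = 0x1ef1cc; word=0xe5fbc730
[0+:2] err=2 & 0x3 = 0x2; word=0xe5fbc732
word = 0xe5fbc732 → big-endian bytes:
  [0]=0xe5  [1]=0xfb  [2]=0xc7  [3]=0x32

e5 fb c7 32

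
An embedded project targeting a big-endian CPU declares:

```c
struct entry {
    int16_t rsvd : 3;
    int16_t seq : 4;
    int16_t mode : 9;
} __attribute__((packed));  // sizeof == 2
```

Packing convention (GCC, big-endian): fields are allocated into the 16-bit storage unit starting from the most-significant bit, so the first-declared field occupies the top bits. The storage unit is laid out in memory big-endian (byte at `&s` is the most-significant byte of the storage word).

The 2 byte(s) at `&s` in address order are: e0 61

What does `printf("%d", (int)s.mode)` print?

[0]=0xe0 [1]=0x61 (big-endian) → word 0xe061
rsvd [13+:3] = (word>>13) & 0x7 = 7
seq [9+:4] = (word>>9) & 0xf = 0
mode [0+:9] = (word>>0) & 0x1ff = 97  ←
mode signed 9b, MSB=0: value = 97

97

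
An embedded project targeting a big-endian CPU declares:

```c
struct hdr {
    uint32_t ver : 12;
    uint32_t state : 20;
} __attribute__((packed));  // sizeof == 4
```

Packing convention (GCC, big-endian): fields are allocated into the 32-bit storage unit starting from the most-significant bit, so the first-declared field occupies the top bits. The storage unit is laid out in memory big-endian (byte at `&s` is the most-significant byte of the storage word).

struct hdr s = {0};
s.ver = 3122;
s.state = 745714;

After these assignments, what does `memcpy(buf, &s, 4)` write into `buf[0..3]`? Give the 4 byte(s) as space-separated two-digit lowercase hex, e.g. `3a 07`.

c3 2b 60 f2

[20+:12] ver=3122 & 0xfff = 0xc32; word=0xc3200000
[0+:20] state=745714 & 0xfffff = 0xb60f2; word=0xc32b60f2
word = 0xc32b60f2 → big-endian bytes:
  [0]=0xc3  [1]=0x2b  [2]=0x60  [3]=0xf2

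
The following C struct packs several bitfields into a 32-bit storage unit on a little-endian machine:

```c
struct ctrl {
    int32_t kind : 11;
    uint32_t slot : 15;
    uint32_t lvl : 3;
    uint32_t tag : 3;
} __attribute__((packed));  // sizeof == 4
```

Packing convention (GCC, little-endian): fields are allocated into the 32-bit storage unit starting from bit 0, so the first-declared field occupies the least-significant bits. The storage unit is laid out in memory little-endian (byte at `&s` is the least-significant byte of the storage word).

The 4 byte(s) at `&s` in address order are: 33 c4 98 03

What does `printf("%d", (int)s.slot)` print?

29464

[0]=0x33 [1]=0xc4 [2]=0x98 [3]=0x03 (little-endian) → word 0x0398c433
kind:11 @ bit 0 → (0x0398c433>>0)&0x7ff = 0x433
slot:15 @ bit 11 → (0x0398c433>>11)&0x7fff = 0x7318  ←
lvl:3 @ bit 26 → (0x0398c433>>26)&0x7 = 0x0
tag:3 @ bit 29 → (0x0398c433>>29)&0x7 = 0x0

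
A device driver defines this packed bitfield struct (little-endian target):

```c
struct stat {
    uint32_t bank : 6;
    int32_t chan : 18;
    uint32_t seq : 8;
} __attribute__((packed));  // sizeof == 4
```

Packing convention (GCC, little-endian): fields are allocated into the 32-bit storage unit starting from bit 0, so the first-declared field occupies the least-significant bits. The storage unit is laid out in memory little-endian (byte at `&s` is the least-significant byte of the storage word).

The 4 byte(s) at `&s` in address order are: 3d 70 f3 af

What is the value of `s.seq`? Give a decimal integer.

175

[0]=0x3d [1]=0x70 [2]=0xf3 [3]=0xaf (little-endian) → word 0xaff3703d
bank:6 @ bit 0 → (0xaff3703d>>0)&0x3f = 0x3d
chan:18 @ bit 6 → (0xaff3703d>>6)&0x3ffff = 0x3cdc0
seq:8 @ bit 24 → (0xaff3703d>>24)&0xff = 0xaf  ←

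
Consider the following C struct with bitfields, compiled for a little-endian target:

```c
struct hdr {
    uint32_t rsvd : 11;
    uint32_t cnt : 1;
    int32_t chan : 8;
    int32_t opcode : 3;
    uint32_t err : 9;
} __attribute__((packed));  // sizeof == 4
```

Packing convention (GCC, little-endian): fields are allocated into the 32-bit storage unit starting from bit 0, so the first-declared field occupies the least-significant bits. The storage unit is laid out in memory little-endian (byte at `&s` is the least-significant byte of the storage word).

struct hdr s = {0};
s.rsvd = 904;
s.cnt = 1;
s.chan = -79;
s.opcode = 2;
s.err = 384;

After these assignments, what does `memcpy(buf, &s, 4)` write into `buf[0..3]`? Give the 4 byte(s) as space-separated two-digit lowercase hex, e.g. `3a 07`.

88 1b 2b c0

rsvd (11b) val=904 bits=0x388 at bit 0: 0x00000388
cnt (1b) val=1 bits=0x1 at bit 11: 0x00000b88
chan (8b) val=-79 bits=0xb1 at bit 12: 0x000b1b88
opcode (3b) val=2 bits=0x2 at bit 20: 0x002b1b88
err (9b) val=384 bits=0x180 at bit 23: 0xc02b1b88
word = 0xc02b1b88 → little-endian bytes:
  [0]=0x88  [1]=0x1b  [2]=0x2b  [3]=0xc0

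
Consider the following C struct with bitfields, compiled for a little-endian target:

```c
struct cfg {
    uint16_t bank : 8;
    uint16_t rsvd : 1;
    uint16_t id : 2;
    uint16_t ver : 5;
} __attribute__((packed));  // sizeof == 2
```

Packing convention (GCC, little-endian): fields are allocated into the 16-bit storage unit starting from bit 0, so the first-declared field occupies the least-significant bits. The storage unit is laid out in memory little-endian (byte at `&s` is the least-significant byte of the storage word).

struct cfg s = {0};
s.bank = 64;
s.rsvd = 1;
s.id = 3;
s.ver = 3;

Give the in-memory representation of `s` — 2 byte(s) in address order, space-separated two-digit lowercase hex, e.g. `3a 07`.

40 1f

bank:8 = 64 → 0x40 << 0 → word 0x0040
rsvd:1 = 1 → 0x1 << 8 → word 0x0140
id:2 = 3 → 0x3 << 9 → word 0x0740
ver:5 = 3 → 0x3 << 11 → word 0x1f40
word = 0x1f40 → little-endian bytes:
  [0]=0x40  [1]=0x1f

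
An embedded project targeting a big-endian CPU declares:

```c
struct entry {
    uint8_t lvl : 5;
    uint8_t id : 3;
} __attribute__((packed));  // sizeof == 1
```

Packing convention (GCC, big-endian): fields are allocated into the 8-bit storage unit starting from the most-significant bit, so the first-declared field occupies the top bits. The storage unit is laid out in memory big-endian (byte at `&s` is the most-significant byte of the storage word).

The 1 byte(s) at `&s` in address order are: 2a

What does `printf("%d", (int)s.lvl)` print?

5

[0]=0x2a (big-endian) → word 0x2a
lvl:5 @ bit 3 → (0x2a>>3)&0x1f = 0x5  ←
id:3 @ bit 0 → (0x2a>>0)&0x7 = 0x2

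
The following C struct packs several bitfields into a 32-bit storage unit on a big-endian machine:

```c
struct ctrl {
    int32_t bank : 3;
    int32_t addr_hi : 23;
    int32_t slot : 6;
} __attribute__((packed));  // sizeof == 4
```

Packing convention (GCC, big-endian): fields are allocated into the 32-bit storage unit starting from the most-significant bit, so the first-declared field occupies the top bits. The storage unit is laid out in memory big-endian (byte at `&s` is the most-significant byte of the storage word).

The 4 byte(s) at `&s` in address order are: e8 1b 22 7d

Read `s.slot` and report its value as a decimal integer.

[0]=0xe8 [1]=0x1b [2]=0x22 [3]=0x7d (big-endian) → word 0xe81b227d
bank [29+:3] = (word>>29) & 0x7 = 7
addr_hi [6+:23] = (word>>6) & 0x7fffff = 2124937
slot [0+:6] = (word>>0) & 0x3f = 61  ←
slot signed 6b, MSB=1: 61 - 64 = -3

-3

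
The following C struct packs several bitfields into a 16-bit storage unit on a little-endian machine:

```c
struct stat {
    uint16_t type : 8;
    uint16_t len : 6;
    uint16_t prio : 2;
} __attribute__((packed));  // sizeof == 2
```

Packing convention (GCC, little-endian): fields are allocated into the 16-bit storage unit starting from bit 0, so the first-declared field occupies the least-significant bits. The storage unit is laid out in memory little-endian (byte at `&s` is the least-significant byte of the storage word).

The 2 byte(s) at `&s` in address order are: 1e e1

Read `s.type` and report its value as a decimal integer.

30

[0]=0x1e [1]=0xe1 (little-endian) → word 0xe11e
type [0+:8] = (word>>0) & 0xff = 30  ←
len [8+:6] = (word>>8) & 0x3f = 33
prio [14+:2] = (word>>14) & 0x3 = 3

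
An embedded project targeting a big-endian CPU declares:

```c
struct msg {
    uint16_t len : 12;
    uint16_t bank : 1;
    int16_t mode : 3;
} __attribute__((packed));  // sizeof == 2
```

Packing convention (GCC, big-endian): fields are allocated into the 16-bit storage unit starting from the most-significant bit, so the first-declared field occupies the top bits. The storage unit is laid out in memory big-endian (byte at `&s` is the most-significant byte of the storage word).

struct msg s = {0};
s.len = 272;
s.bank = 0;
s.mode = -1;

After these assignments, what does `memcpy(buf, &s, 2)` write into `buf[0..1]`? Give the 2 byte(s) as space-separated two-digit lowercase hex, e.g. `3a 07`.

11 07

[4+:12] len=272 & 0xfff = 0x110; word=0x1100
[3+:1] bank=0 & 0x1 = 0x0; word=0x1100
[0+:3] mode=-1 & 0x7 = 0x7; word=0x1107
word = 0x1107 → big-endian bytes:
  [0]=0x11  [1]=0x07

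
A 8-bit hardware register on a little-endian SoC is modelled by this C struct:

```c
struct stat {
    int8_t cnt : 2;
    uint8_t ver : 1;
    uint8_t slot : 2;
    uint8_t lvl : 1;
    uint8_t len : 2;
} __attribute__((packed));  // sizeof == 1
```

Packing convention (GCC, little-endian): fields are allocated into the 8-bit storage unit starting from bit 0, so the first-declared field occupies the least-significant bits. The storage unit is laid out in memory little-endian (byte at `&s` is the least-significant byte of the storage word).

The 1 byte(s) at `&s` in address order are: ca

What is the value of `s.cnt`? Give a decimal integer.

-2

[0]=0xca (little-endian) → word 0xca
cnt:2 @ bit 0 → (0xca>>0)&0x3 = 0x2  ←
ver:1 @ bit 2 → (0xca>>2)&0x1 = 0x0
slot:2 @ bit 3 → (0xca>>3)&0x3 = 0x1
lvl:1 @ bit 5 → (0xca>>5)&0x1 = 0x0
len:2 @ bit 6 → (0xca>>6)&0x3 = 0x3
cnt signed 2b, MSB=1: 2 - 4 = -2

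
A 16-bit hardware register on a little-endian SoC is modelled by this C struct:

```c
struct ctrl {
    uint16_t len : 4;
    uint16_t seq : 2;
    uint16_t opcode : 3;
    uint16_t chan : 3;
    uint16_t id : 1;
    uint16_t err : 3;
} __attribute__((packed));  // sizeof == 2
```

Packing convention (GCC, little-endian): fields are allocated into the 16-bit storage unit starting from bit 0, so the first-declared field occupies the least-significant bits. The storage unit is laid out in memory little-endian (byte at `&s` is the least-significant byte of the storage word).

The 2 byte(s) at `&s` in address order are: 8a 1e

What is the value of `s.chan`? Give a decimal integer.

[0]=0x8a [1]=0x1e (little-endian) → word 0x1e8a
len:4 @ bit 0 → (0x1e8a>>0)&0xf = 0xa
seq:2 @ bit 4 → (0x1e8a>>4)&0x3 = 0x0
opcode:3 @ bit 6 → (0x1e8a>>6)&0x7 = 0x2
chan:3 @ bit 9 → (0x1e8a>>9)&0x7 = 0x7  ←
id:1 @ bit 12 → (0x1e8a>>12)&0x1 = 0x1
err:3 @ bit 13 → (0x1e8a>>13)&0x7 = 0x0

7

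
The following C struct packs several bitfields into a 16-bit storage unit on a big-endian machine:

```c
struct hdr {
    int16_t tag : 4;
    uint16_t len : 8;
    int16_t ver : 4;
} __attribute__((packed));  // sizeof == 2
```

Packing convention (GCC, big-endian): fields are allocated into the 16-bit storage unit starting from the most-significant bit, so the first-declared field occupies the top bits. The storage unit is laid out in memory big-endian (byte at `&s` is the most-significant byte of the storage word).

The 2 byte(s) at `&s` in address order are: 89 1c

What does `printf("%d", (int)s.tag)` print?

[0]=0x89 [1]=0x1c (big-endian) → word 0x891c
tag:4 @ bit 12 → (0x891c>>12)&0xf = 0x8  ←
len:8 @ bit 4 → (0x891c>>4)&0xff = 0x91
ver:4 @ bit 0 → (0x891c>>0)&0xf = 0xc
tag signed 4b, MSB=1: 8 - 16 = -8

-8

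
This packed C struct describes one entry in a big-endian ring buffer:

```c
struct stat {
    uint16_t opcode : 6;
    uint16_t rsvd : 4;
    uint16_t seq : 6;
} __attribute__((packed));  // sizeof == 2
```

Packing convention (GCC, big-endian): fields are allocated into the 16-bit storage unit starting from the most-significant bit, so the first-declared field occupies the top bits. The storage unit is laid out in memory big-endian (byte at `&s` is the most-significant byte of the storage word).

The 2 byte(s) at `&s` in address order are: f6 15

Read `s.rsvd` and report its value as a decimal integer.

8

[0]=0xf6 [1]=0x15 (big-endian) → word 0xf615
opcode:6 @ bit 10 → (0xf615>>10)&0x3f = 0x3d
rsvd:4 @ bit 6 → (0xf615>>6)&0xf = 0x8  ←
seq:6 @ bit 0 → (0xf615>>0)&0x3f = 0x15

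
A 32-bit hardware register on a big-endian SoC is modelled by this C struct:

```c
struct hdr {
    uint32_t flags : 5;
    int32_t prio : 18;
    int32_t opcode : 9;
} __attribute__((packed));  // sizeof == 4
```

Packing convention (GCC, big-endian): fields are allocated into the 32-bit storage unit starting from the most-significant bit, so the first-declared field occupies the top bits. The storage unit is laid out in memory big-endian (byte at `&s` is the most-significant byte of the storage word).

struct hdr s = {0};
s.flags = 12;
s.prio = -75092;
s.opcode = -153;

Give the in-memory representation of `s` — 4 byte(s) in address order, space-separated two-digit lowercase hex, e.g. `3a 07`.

65 b5 59 67

flags (5b) val=12 bits=0xc at bit 27: 0x60000000
prio (18b) val=-75092 bits=0x2daac at bit 9: 0x65b55800
opcode (9b) val=-153 bits=0x167 at bit 0: 0x65b55967
word = 0x65b55967 → big-endian bytes:
  [0]=0x65  [1]=0xb5  [2]=0x59  [3]=0x67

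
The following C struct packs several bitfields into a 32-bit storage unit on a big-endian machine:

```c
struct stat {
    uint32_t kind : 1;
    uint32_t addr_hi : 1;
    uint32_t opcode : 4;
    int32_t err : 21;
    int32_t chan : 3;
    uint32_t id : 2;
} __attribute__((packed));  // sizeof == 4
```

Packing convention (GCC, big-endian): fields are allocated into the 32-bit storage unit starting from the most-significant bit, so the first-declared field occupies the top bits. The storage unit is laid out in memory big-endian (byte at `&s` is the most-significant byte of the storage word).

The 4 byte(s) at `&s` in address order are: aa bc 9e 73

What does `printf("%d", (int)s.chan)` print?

[0]=0xaa [1]=0xbc [2]=0x9e [3]=0x73 (big-endian) → word 0xaabc9e73
kind:1 @ bit 31 → (0xaabc9e73>>31)&0x1 = 0x1
addr_hi:1 @ bit 30 → (0xaabc9e73>>30)&0x1 = 0x0
opcode:4 @ bit 26 → (0xaabc9e73>>26)&0xf = 0xa
err:21 @ bit 5 → (0xaabc9e73>>5)&0x1fffff = 0x15e4f3
chan:3 @ bit 2 → (0xaabc9e73>>2)&0x7 = 0x4  ←
id:2 @ bit 0 → (0xaabc9e73>>0)&0x3 = 0x3
chan signed 3b, MSB=1: 4 - 8 = -4

-4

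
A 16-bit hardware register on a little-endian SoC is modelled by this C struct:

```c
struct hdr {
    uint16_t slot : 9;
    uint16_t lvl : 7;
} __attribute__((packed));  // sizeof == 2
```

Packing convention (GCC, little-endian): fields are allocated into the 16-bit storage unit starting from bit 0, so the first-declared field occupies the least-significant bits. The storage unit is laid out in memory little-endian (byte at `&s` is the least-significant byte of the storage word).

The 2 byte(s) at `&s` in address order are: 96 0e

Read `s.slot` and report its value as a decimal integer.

150

[0]=0x96 [1]=0x0e (little-endian) → word 0x0e96
slot [0+:9] = (word>>0) & 0x1ff = 150  ←
lvl [9+:7] = (word>>9) & 0x7f = 7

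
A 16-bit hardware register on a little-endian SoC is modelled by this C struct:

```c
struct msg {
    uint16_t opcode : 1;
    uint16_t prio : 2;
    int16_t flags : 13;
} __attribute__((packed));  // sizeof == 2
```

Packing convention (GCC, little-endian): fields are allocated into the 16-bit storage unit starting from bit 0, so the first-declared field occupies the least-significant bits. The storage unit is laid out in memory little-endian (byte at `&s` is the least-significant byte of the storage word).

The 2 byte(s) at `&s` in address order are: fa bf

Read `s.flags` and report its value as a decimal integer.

-2049

[0]=0xfa [1]=0xbf (little-endian) → word 0xbffa
opcode:1 @ bit 0 → (0xbffa>>0)&0x1 = 0x0
prio:2 @ bit 1 → (0xbffa>>1)&0x3 = 0x1
flags:13 @ bit 3 → (0xbffa>>3)&0x1fff = 0x17ff  ←
flags signed 13b, MSB=1: 6143 - 8192 = -2049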